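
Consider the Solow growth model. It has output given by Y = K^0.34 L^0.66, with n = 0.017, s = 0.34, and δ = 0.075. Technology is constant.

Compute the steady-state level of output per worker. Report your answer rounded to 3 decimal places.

y* = 1.961

In steady state, investment equals break-even investment: s·k^α = (n + δ)·k.
Rearranging, k^(1−α) = s / (n + δ).
k^0.66 = 0.34 / (0.017 + 0.075) = 0.34 / 0.092 = 3.6957
k* = 3.6957^(1/0.66) ≈ 7.2468
y* = (k*)^α = 7.2468^0.34 ≈ 1.9609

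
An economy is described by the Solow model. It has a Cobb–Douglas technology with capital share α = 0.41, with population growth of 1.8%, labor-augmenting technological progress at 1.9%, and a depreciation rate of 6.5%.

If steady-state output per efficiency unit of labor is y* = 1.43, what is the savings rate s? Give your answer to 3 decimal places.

s ≈ 0.171

At the steady state, Δk = 0, so s·k^α = (n + g + δ)·k.
Since y* = [s/(n + g + δ)]^(α/(1−α)), we have s/(n + g + δ) = (y*)^((1−α)/α) = 1.43^1.439 = 1.6731.
Therefore s = 1.6731 × (n + g + δ) = 1.6731 × 0.102 = 0.1707.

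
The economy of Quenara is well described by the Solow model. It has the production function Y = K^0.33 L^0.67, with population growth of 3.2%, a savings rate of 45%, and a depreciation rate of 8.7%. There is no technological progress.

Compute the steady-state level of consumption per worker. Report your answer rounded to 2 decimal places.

Steady state requires s·f(k) = (n + δ)·k, i.e. s·k^α = (n + δ)·k.
Rearranging, k^(1−α) = s / (n + δ).
k^0.67 = 0.45 / (0.032 + 0.087) = 0.45 / 0.119 = 3.7815
k* = 3.7815^(1/0.67) ≈ 7.2809
y* = (k*)^α = 7.2809^0.33 ≈ 1.9254
c* = (1 − s)·y* = (1 − 0.45) × 1.9254 ≈ 1.0590

c* = 1.06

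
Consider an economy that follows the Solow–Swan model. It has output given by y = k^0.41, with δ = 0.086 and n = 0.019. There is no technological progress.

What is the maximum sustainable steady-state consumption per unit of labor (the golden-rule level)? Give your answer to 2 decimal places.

c_gold ≈ 1.52

At the golden rule, f'(k) = n + δ, so α·k^(α−1) = n + δ and k_gold = (α/(n + δ))^(1/(1−α)).
k_gold = (0.41/0.105)^(1/0.59) = 3.9048^1.6949 ≈ 10.0624
c_gold = f(k_gold) − (n + δ)·k_gold = 2.5770 − 0.105×10.0624 ≈ 1.5204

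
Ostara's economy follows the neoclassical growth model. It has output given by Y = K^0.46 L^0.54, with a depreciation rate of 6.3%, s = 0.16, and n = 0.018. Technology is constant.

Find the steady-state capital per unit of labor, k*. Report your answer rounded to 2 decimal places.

k* = 3.53

At the steady state, Δk = 0, so s·k^α = (n + δ)·k.
Rearranging, k^(1−α) = s / (n + δ).
k^0.54 = 0.16 / (0.018 + 0.063) = 0.16 / 0.081 = 1.9753
k* = 1.9753^(1/0.54) ≈ 3.5275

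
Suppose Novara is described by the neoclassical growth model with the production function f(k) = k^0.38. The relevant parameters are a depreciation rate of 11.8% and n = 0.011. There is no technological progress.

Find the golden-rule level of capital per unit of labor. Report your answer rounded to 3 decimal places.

The golden rule sets f'(k) = n + δ, i.e. α·k^(α−1) = n + δ.
So k^(1−α) = α / (n + δ) = 0.38 / 0.129 = 2.9457.
k_gold = 2.9457^(1/0.62) ≈ 5.7116

k_gold ≈ 5.712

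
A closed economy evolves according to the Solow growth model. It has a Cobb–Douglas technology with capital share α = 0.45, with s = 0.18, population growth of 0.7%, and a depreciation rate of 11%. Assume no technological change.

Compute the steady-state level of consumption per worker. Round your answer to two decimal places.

c* = 1.17

In steady state, investment equals break-even investment: s·k^α = (n + δ)·k.
Rearranging, k^(1−α) = s / (n + δ).
k^0.55 = 0.18 / (0.007 + 0.110) = 0.18 / 0.117 = 1.5385
k* = 1.5385^(1/0.55) ≈ 2.1887
y* = (k*)^α = 2.1887^0.45 ≈ 1.4226
c* = (1 − s)·y* = (1 − 0.18) × 1.4226 ≈ 1.1665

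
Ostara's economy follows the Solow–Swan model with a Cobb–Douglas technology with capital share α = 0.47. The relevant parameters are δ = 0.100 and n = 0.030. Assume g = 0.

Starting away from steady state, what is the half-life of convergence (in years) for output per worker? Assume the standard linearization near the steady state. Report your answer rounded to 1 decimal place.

half-life ≈ 10.1 years

Near the steady state the convergence rate is λ = (1 − α)(n + δ).
λ = (1 − 0.47) × 0.130 = 0.53 × 0.130 = 0.0689
Half-life = ln 2 / λ = 0.6931 / 0.0689 ≈ 10.06 years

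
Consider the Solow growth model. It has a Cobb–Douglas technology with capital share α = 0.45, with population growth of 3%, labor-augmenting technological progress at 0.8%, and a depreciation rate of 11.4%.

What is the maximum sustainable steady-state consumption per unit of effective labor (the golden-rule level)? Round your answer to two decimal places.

At the golden rule, f'(k) = n + g + δ, so α·k^(α−1) = n + g + δ and k_gold = (α/(n + g + δ))^(1/(1−α)).
k_gold = (0.45/0.152)^(1/0.55) = 2.9605^1.8182 ≈ 7.1951
c_gold = f(k_gold) − (n + g + δ)·k_gold = 2.4303 − 0.152×7.1951 ≈ 1.3366

c_gold ≈ 1.34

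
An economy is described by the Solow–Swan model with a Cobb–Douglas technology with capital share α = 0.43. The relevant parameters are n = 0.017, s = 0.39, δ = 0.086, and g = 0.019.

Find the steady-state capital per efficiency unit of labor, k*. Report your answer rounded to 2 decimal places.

k* ≈ 7.68

Steady state requires s·f(k) = (n + g + δ)·k, i.e. s·k^α = (n + g + δ)·k.
Dividing both sides by k: k^(1−α) = s / (n + g + δ).
k^0.57 = 0.39 / (0.017 + 0.019 + 0.086) = 0.39 / 0.122 = 3.1967
k* = 3.1967^(1/0.57) ≈ 7.6814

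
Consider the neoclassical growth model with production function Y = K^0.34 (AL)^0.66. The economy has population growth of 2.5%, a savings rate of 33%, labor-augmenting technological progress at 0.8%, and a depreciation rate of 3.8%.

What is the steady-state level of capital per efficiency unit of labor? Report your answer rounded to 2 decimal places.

k* ≈ 10.26

In steady state, investment equals break-even investment: s·k^α = (n + g + δ)·k.
Dividing both sides by k: k^(1−α) = s / (n + g + δ).
k^0.66 = 0.33 / (0.025 + 0.008 + 0.038) = 0.33 / 0.071 = 4.6479
k* = 4.6479^(1/0.66) ≈ 10.2564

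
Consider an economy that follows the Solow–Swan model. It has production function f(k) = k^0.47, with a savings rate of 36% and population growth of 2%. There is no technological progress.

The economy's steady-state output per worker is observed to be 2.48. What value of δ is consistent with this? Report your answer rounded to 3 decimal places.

In steady state, investment equals break-even investment: s·k^α = (n + δ)·k.
Since y* = [s/(n + δ)]^(α/(1−α)), we have s/(n + δ) = (y*)^((1−α)/α) = 2.48^1.1277 = 2.7850.
Therefore n + δ = s / 2.7850 = 0.36 / 2.7850 = 0.1293, so δ = 0.1293 − 0.020 = 0.1093.

δ ≈ 0.109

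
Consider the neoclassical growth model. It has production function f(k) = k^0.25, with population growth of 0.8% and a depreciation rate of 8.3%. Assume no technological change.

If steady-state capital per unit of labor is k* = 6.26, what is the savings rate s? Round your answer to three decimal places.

s ≈ 0.360

At the steady state, Δk = 0, so s·k^α = (n + δ)·k.
So s / (n + δ) = (k*)^(1−α) = 6.26^0.75 = 3.9576.
Therefore s = 3.9576 × (n + δ) = 3.9576 × 0.091 = 0.3601.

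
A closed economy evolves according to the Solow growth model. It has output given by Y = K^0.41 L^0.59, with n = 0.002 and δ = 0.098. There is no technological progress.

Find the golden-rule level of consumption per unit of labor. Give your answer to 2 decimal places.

c_gold ≈ 1.57

At the golden rule, f'(k) = n + δ, so α·k^(α−1) = n + δ and k_gold = (α/(n + δ))^(1/(1−α)).
k_gold = (0.41/0.100)^(1/0.59) = 4.1000^1.6949 ≈ 10.9297
c_gold = f(k_gold) − (n + δ)·k_gold = 2.6658 − 0.100×10.9297 ≈ 1.5728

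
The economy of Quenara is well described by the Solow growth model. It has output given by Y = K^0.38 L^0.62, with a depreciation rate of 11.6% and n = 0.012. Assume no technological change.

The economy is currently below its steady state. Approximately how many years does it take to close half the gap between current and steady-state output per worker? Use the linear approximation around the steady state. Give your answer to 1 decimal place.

about 8.7 years

Near the steady state the convergence rate is λ = (1 − α)(n + δ).
λ = (1 − 0.38) × 0.128 = 0.62 × 0.128 = 0.07936
Half-life = ln 2 / λ = 0.6931 / 0.07936 ≈ 8.73 years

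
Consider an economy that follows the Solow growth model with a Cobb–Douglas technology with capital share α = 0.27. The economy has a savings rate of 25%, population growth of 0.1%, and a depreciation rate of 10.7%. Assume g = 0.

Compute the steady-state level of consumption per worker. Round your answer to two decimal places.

c* = 1.02

Steady state requires s·f(k) = (n + δ)·k, i.e. s·k^α = (n + δ)·k.
Rearranging, k^(1−α) = s / (n + δ).
k^0.73 = 0.25 / (0.001 + 0.107) = 0.25 / 0.108 = 2.3148
k* = 2.3148^(1/0.73) ≈ 3.1574
y* = (k*)^α = 3.1574^0.27 ≈ 1.3640
c* = (1 − s)·y* = (1 − 0.25) × 1.3640 ≈ 1.0230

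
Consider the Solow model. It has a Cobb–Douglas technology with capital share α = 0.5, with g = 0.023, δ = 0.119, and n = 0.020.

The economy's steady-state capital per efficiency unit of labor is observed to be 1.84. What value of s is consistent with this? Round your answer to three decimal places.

At the steady state, Δk = 0, so s·k^α = (n + g + δ)·k.
So s / (n + g + δ) = (k*)^(1−α) = 1.84^0.5 = 1.3565.
Therefore s = 1.3565 × (n + g + δ) = 1.3565 × 0.162 = 0.2198.

s ≈ 0.220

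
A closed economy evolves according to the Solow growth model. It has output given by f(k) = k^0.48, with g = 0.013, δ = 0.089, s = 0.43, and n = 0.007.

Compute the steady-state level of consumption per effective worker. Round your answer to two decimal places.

At the steady state, Δk = 0, so s·k^α = (n + g + δ)·k.
Dividing both sides by k: k^(1−α) = s / (n + g + δ).
k^0.52 = 0.43 / (0.007 + 0.013 + 0.089) = 0.43 / 0.109 = 3.9450
k* = 3.9450^(1/0.52) ≈ 14.0037
y* = (k*)^α = 14.0037^0.48 ≈ 3.5497
c* = (1 − s)·y* = (1 − 0.43) × 3.5497 ≈ 2.0233

c* ≈ 2.02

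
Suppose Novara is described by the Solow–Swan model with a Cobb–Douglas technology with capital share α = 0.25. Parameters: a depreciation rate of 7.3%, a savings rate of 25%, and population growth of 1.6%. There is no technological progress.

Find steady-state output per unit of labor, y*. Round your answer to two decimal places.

y* ≈ 1.41

At the steady state, Δk = 0, so s·k^α = (n + δ)·k.
Rearranging, k^(1−α) = s / (n + δ).
k^0.75 = 0.25 / (0.016 + 0.073) = 0.25 / 0.089 = 2.8090
k* = 2.8090^(1/0.75) ≈ 3.9634
y* = (k*)^α = 3.9634^0.25 ≈ 1.4110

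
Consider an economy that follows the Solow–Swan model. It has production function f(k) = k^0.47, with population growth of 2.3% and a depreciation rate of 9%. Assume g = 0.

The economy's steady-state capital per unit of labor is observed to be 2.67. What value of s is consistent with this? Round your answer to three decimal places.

Steady state requires s·f(k) = (n + δ)·k, i.e. s·k^α = (n + δ)·k.
So s / (n + δ) = (k*)^(1−α) = 2.67^0.53 = 1.6829.
Therefore s = 1.6829 × (n + δ) = 1.6829 × 0.113 = 0.1902.

s ≈ 0.190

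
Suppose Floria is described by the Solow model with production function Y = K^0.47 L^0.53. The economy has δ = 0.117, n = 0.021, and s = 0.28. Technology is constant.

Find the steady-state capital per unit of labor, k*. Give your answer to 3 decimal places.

At the steady state, Δk = 0, so s·k^α = (n + δ)·k.
Dividing both sides by k: k^(1−α) = s / (n + δ).
k^0.53 = 0.28 / (0.021 + 0.117) = 0.28 / 0.138 = 2.0290
k* = 2.0290^(1/0.53) ≈ 3.7999

k* = 3.800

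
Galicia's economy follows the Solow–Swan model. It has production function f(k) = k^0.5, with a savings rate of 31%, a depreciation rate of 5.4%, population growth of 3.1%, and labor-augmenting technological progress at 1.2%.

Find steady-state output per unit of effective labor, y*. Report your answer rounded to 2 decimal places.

y* ≈ 3.20

Steady state requires s·f(k) = (n + g + δ)·k, i.e. s·k^α = (n + g + δ)·k.
Rearranging, k^(1−α) = s / (n + g + δ).
k^0.5 = 0.31 / (0.031 + 0.012 + 0.054) = 0.31 / 0.097 = 3.1959
k* = 3.1959^(1/0.5) ≈ 10.2138
y* = (k*)^α = 10.2138^0.5 ≈ 3.1959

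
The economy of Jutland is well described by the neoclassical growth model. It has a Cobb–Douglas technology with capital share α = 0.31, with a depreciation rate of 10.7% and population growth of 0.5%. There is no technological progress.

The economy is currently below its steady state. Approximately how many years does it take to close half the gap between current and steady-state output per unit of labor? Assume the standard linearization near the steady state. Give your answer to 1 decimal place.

t_½ ≈ 9.0 years

Near the steady state the convergence rate is λ = (1 − α)(n + δ).
λ = (1 − 0.31) × 0.112 = 0.69 × 0.112 = 0.07728
Half-life = ln 2 / λ = 0.6931 / 0.07728 ≈ 8.97 years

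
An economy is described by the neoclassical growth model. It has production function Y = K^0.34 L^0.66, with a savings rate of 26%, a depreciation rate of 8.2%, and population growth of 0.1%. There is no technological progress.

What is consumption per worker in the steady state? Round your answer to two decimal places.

c* ≈ 1.33

In steady state, investment equals break-even investment: s·k^α = (n + δ)·k.
Dividing both sides by k: k^(1−α) = s / (n + δ).
k^0.66 = 0.26 / (0.001 + 0.082) = 0.26 / 0.083 = 3.1325
k* = 3.1325^(1/0.66) ≈ 5.6409
y* = (k*)^α = 5.6409^0.34 ≈ 1.8008
c* = (1 − s)·y* = (1 − 0.26) × 1.8008 ≈ 1.3326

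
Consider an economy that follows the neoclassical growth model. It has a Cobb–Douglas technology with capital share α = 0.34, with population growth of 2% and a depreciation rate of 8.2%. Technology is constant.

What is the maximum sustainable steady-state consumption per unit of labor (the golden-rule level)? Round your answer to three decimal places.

c_gold ≈ 1.227

At the golden rule, f'(k) = n + δ, so α·k^(α−1) = n + δ and k_gold = (α/(n + δ))^(1/(1−α)).
k_gold = (0.34/0.102)^(1/0.66) = 3.3333^1.5152 ≈ 6.1981
c_gold = f(k_gold) − (n + δ)·k_gold = 1.8594 − 0.102×6.1981 ≈ 1.2272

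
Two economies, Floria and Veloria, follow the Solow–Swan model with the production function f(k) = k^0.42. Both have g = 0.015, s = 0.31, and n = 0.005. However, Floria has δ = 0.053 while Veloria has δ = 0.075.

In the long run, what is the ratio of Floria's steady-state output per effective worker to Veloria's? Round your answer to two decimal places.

y*_F / y*_V ≈ 1.21

Steady-state y* = [s/(n + g + δ)]^(α/(1−α)), so the ratio is [ (s_F/(n + g + δ)_F) / (s_V/(n + g + δ)_V) ]^0.7241.
s_F/(n + g + δ)_F = 0.31/0.073 = 4.2466; s_V/(n + g + δ)_V = 0.31/0.095 = 3.2632.
Ratio = (4.2466/3.2632)^0.7241 = 1.3014^0.7241 ≈ 1.2102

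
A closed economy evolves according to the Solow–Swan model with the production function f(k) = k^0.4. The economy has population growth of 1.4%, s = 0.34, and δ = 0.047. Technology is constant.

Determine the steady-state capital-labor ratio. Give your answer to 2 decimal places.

In steady state, investment equals break-even investment: s·k^α = (n + δ)·k.
Dividing both sides by k: k^(1−α) = s / (n + δ).
k^0.6 = 0.34 / (0.014 + 0.047) = 0.34 / 0.061 = 5.5738
k* = 5.5738^(1/0.6) ≈ 17.5221

k* = 17.52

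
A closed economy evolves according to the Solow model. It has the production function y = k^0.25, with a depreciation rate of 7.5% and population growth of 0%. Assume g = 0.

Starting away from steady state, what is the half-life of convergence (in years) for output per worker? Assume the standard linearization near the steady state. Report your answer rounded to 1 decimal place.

half-life ≈ 12.3 years

Near the steady state the convergence rate is λ = (1 − α)(n + δ).
λ = (1 − 0.25) × 0.075 = 0.75 × 0.075 = 0.05625
Half-life = ln 2 / λ = 0.6931 / 0.05625 ≈ 12.32 years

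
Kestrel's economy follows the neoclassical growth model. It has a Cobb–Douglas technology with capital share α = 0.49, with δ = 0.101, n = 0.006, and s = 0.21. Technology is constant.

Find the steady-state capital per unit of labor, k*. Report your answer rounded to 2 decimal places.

k* ≈ 3.75

In steady state, investment equals break-even investment: s·k^α = (n + δ)·k.
Dividing both sides by k: k^(1−α) = s / (n + δ).
k^0.51 = 0.21 / (0.006 + 0.101) = 0.21 / 0.107 = 1.9626
k* = 1.9626^(1/0.51) ≈ 3.7513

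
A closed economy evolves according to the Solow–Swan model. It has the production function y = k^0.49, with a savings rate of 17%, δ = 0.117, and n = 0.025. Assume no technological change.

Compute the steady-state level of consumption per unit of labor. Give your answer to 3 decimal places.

Steady state requires s·f(k) = (n + δ)·k, i.e. s·k^α = (n + δ)·k.
Dividing both sides by k: k^(1−α) = s / (n + δ).
k^0.51 = 0.17 / (0.025 + 0.117) = 0.17 / 0.142 = 1.1972
k* = 1.1972^(1/0.51) ≈ 1.4232
y* = (k*)^α = 1.4232^0.49 ≈ 1.1888
c* = (1 − s)·y* = (1 − 0.17) × 1.1888 ≈ 0.9867

c* ≈ 0.987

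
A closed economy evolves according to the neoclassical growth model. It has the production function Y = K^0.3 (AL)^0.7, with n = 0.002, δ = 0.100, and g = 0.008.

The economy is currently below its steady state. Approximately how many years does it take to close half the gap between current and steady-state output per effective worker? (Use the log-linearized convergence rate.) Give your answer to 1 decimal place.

half-life ≈ 9.0 years

Near the steady state the convergence rate is λ = (1 − α)(n + g + δ).
λ = (1 − 0.3) × 0.110 = 0.7 × 0.110 = 0.0770
Half-life = ln 2 / λ = 0.6931 / 0.0770 ≈ 9.00 years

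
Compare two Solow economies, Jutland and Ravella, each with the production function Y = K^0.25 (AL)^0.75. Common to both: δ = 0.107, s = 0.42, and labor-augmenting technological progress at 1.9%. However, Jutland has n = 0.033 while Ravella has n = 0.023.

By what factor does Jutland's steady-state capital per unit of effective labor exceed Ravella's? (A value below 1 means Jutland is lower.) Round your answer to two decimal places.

Steady-state k* = [s/(n + g + δ)]^(1/(1−α)), so the ratio is [ (s_J/(n + g + δ)_J) / (s_R/(n + g + δ)_R) ]^1.3333.
s_J/(n + g + δ)_J = 0.42/0.159 = 2.6415; s_R/(n + g + δ)_R = 0.42/0.149 = 2.8188.
Ratio = (2.6415/2.8188)^1.3333 = 0.9371^1.3333 ≈ 0.9170

k*_J / k*_R ≈ 0.92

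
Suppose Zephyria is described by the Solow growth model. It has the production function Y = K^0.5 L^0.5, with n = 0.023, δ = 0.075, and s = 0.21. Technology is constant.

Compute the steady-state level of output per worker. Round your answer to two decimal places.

Steady state requires s·f(k) = (n + δ)·k, i.e. s·k^α = (n + δ)·k.
Rearranging, k^(1−α) = s / (n + δ).
k^0.5 = 0.21 / (0.023 + 0.075) = 0.21 / 0.098 = 2.1429
k* = 2.1429^(1/0.5) ≈ 4.5920
y* = (k*)^α = 4.5920^0.5 ≈ 2.1429

y* ≈ 2.14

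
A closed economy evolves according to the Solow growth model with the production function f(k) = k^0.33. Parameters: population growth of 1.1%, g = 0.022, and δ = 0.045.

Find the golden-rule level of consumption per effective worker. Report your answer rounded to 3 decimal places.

c_gold ≈ 1.363

At the golden rule, f'(k) = n + g + δ, so α·k^(α−1) = n + g + δ and k_gold = (α/(n + g + δ))^(1/(1−α)).
k_gold = (0.33/0.078)^(1/0.67) = 4.2308^1.4925 ≈ 8.6087
c_gold = f(k_gold) − (n + g + δ)·k_gold = 2.0348 − 0.078×8.6087 ≈ 1.3633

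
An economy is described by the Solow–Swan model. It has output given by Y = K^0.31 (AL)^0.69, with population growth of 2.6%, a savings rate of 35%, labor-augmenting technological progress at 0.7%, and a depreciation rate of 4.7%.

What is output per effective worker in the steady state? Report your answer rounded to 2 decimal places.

y* ≈ 1.94

In steady state, investment equals break-even investment: s·k^α = (n + g + δ)·k.
Dividing both sides by k: k^(1−α) = s / (n + g + δ).
k^0.69 = 0.35 / (0.026 + 0.007 + 0.047) = 0.35 / 0.080 = 4.3750
k* = 4.3750^(1/0.69) ≈ 8.4909
y* = (k*)^α = 8.4909^0.31 ≈ 1.9408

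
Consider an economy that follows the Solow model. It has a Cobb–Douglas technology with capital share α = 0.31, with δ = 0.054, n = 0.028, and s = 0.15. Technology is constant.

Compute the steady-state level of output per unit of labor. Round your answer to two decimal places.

At the steady state, Δk = 0, so s·k^α = (n + δ)·k.
Dividing both sides by k: k^(1−α) = s / (n + δ).
k^0.69 = 0.15 / (0.028 + 0.054) = 0.15 / 0.082 = 1.8293
k* = 1.8293^(1/0.69) ≈ 2.3995
y* = (k*)^α = 2.3995^0.31 ≈ 1.3117

y* = 1.31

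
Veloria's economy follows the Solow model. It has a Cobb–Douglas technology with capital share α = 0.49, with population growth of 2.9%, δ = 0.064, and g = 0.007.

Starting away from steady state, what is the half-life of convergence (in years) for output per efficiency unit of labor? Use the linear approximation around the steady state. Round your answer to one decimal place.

Near the steady state the convergence rate is λ = (1 − α)(n + g + δ).
λ = (1 − 0.49) × 0.100 = 0.51 × 0.100 = 0.0510
Half-life = ln 2 / λ = 0.6931 / 0.0510 ≈ 13.59 years

half-life ≈ 13.6 years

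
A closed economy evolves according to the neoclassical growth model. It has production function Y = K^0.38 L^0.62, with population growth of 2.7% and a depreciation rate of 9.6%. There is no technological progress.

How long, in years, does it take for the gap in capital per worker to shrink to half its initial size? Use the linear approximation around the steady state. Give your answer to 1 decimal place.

Near the steady state the convergence rate is λ = (1 − α)(n + δ).
λ = (1 − 0.38) × 0.123 = 0.62 × 0.123 = 0.07626
Half-life = ln 2 / λ = 0.6931 / 0.07626 ≈ 9.09 years

about 9.1 years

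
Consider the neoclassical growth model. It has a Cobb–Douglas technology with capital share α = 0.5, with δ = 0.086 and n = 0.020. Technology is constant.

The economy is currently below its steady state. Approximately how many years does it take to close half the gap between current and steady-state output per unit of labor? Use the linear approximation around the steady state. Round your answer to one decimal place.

Near the steady state the convergence rate is λ = (1 − α)(n + δ).
λ = (1 − 0.5) × 0.106 = 0.5 × 0.106 = 0.0530
Half-life = ln 2 / λ = 0.6931 / 0.0530 ≈ 13.08 years

half-life ≈ 13.1 years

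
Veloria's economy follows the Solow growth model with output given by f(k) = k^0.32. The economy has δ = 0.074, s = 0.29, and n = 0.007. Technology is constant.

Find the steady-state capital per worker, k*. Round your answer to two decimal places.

Steady state requires s·f(k) = (n + δ)·k, i.e. s·k^α = (n + δ)·k.
Dividing both sides by k: k^(1−α) = s / (n + δ).
k^0.68 = 0.29 / (0.007 + 0.074) = 0.29 / 0.081 = 3.5802
k* = 3.5802^(1/0.68) ≈ 6.5248

k* ≈ 6.52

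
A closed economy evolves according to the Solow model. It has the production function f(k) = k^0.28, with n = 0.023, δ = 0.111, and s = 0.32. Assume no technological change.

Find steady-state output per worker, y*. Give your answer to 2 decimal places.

y* ≈ 1.40

Steady state requires s·f(k) = (n + δ)·k, i.e. s·k^α = (n + δ)·k.
Dividing both sides by k: k^(1−α) = s / (n + δ).
k^0.72 = 0.32 / (0.023 + 0.111) = 0.32 / 0.134 = 2.3881
k* = 2.3881^(1/0.72) ≈ 3.3502
y* = (k*)^α = 3.3502^0.28 ≈ 1.4029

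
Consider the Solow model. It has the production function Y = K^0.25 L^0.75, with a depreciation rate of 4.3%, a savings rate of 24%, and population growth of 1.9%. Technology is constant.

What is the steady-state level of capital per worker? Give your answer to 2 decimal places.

k* ≈ 6.08

Steady state requires s·f(k) = (n + δ)·k, i.e. s·k^α = (n + δ)·k.
Rearranging, k^(1−α) = s / (n + δ).
k^0.75 = 0.24 / (0.019 + 0.043) = 0.24 / 0.062 = 3.8710
k* = 3.8710^(1/0.75) ≈ 6.0780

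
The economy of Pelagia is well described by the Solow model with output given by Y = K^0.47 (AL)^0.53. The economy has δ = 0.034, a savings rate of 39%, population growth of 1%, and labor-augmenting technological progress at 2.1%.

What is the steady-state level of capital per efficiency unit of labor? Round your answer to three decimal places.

At the steady state, Δk = 0, so s·k^α = (n + g + δ)·k.
Rearranging, k^(1−α) = s / (n + g + δ).
k^0.53 = 0.39 / (0.010 + 0.021 + 0.034) = 0.39 / 0.065 = 6.0000
k* = 6.0000^(1/0.53) ≈ 29.3907

k* = 29.391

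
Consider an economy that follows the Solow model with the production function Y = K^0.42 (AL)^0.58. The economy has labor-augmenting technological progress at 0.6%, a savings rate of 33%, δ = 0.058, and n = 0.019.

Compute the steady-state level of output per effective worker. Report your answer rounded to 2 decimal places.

Steady state requires s·f(k) = (n + g + δ)·k, i.e. s·k^α = (n + g + δ)·k.
Dividing both sides by k: k^(1−α) = s / (n + g + δ).
k^0.58 = 0.33 / (0.019 + 0.006 + 0.058) = 0.33 / 0.083 = 3.9759
k* = 3.9759^(1/0.58) ≈ 10.8021
y* = (k*)^α = 10.8021^0.42 ≈ 2.7169

y* = 2.72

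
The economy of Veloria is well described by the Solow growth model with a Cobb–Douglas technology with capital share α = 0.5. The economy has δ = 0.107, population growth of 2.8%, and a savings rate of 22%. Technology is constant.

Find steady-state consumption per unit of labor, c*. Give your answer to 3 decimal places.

c* = 1.271

At the steady state, Δk = 0, so s·k^α = (n + δ)·k.
Rearranging, k^(1−α) = s / (n + δ).
k^0.5 = 0.22 / (0.028 + 0.107) = 0.22 / 0.135 = 1.6296
k* = 1.6296^(1/0.5) ≈ 2.6556
y* = (k*)^α = 2.6556^0.5 ≈ 1.6296
c* = (1 − s)·y* = (1 − 0.22) × 1.6296 ≈ 1.2711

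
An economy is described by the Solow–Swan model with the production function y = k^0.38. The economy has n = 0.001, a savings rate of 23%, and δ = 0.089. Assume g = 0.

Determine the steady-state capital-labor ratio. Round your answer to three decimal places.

k* ≈ 4.542

Steady state requires s·f(k) = (n + δ)·k, i.e. s·k^α = (n + δ)·k.
Dividing both sides by k: k^(1−α) = s / (n + δ).
k^0.62 = 0.23 / (0.001 + 0.089) = 0.23 / 0.090 = 2.5556
k* = 2.5556^(1/0.62) ≈ 4.5420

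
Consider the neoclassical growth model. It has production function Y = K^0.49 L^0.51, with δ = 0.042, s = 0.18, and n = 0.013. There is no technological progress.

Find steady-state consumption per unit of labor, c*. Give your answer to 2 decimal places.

c* = 2.56

Steady state requires s·f(k) = (n + δ)·k, i.e. s·k^α = (n + δ)·k.
Dividing both sides by k: k^(1−α) = s / (n + δ).
k^0.51 = 0.18 / (0.013 + 0.042) = 0.18 / 0.055 = 3.2727
k* = 3.2727^(1/0.51) ≈ 10.2240
y* = (k*)^α = 10.2240^0.49 ≈ 3.1240
c* = (1 − s)·y* = (1 − 0.18) × 3.1240 ≈ 2.5617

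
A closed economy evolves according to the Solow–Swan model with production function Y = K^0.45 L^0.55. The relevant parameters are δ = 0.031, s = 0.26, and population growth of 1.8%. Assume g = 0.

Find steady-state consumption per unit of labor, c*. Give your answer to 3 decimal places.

In steady state, investment equals break-even investment: s·k^α = (n + δ)·k.
Dividing both sides by k: k^(1−α) = s / (n + δ).
k^0.55 = 0.26 / (0.018 + 0.031) = 0.26 / 0.049 = 5.3061
k* = 5.3061^(1/0.55) ≈ 20.7861
y* = (k*)^α = 20.7861^0.45 ≈ 3.9174
c* = (1 − s)·y* = (1 − 0.26) × 3.9174 ≈ 2.8989

c* ≈ 2.899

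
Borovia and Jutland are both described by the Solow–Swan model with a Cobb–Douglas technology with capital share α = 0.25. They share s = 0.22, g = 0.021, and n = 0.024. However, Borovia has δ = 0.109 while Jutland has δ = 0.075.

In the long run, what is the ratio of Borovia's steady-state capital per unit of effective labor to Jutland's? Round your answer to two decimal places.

Steady-state k* = [s/(n + g + δ)]^(1/(1−α)), so the ratio is [ (s_B/(n + g + δ)_B) / (s_J/(n + g + δ)_J) ]^1.3333.
s_B/(n + g + δ)_B = 0.22/0.154 = 1.4286; s_J/(n + g + δ)_J = 0.22/0.120 = 1.8333.
Ratio = (1.4286/1.8333)^1.3333 = 0.7793^1.3333 ≈ 0.7171

k*_B / k*_J ≈ 0.72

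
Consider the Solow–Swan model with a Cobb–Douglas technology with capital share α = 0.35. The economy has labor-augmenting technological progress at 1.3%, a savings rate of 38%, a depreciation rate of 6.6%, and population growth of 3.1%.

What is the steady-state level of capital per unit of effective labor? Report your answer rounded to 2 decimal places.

k* = 6.73

In steady state, investment equals break-even investment: s·k^α = (n + g + δ)·k.
Dividing both sides by k: k^(1−α) = s / (n + g + δ).
k^0.65 = 0.38 / (0.031 + 0.013 + 0.066) = 0.38 / 0.110 = 3.4545
k* = 3.4545^(1/0.65) ≈ 6.7342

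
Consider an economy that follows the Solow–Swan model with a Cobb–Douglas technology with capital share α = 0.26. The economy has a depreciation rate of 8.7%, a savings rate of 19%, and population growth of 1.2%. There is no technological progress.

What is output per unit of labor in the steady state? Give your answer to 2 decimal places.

Steady state requires s·f(k) = (n + δ)·k, i.e. s·k^α = (n + δ)·k.
Dividing both sides by k: k^(1−α) = s / (n + δ).
k^0.74 = 0.19 / (0.012 + 0.087) = 0.19 / 0.099 = 1.9192
k* = 1.9192^(1/0.74) ≈ 2.4132
y* = (k*)^α = 2.4132^0.26 ≈ 1.2574

y* ≈ 1.26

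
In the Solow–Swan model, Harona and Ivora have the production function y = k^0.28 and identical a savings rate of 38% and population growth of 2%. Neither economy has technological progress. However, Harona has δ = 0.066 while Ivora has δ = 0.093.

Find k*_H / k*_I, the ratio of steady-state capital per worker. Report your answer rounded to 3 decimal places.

ratio ≈ 1.461

Steady-state k* = [s/(n + δ)]^(1/(1−α)), so the ratio is [ (s_H/(n + δ)_H) / (s_I/(n + δ)_I) ]^1.3889.
s_H/(n + δ)_H = 0.38/0.086 = 4.4186; s_I/(n + δ)_I = 0.38/0.113 = 3.3628.
Ratio = (4.4186/3.3628)^1.3889 = 1.3140^1.3889 ≈ 1.4612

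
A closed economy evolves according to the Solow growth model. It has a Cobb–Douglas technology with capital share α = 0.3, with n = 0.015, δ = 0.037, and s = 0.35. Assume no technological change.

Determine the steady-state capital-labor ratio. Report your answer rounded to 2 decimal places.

In steady state, investment equals break-even investment: s·k^α = (n + δ)·k.
Dividing both sides by k: k^(1−α) = s / (n + δ).
k^0.7 = 0.35 / (0.015 + 0.037) = 0.35 / 0.052 = 6.7308
k* = 6.7308^(1/0.7) ≈ 15.2389

k* ≈ 15.24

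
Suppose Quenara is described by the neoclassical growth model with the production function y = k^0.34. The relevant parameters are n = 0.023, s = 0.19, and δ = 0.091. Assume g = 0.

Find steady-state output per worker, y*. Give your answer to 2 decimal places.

At the steady state, Δk = 0, so s·k^α = (n + δ)·k.
Rearranging, k^(1−α) = s / (n + δ).
k^0.66 = 0.19 / (0.023 + 0.091) = 0.19 / 0.114 = 1.6667
k* = 1.6667^(1/0.66) ≈ 2.1684
y* = (k*)^α = 2.1684^0.34 ≈ 1.3010

y* ≈ 1.30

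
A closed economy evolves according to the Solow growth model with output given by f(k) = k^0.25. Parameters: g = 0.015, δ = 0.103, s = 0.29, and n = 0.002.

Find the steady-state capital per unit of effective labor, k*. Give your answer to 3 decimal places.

Steady state requires s·f(k) = (n + g + δ)·k, i.e. s·k^α = (n + g + δ)·k.
Dividing both sides by k: k^(1−α) = s / (n + g + δ).
k^0.75 = 0.29 / (0.002 + 0.015 + 0.103) = 0.29 / 0.120 = 2.4167
k* = 2.4167^(1/0.75) ≈ 3.2431

k* ≈ 3.243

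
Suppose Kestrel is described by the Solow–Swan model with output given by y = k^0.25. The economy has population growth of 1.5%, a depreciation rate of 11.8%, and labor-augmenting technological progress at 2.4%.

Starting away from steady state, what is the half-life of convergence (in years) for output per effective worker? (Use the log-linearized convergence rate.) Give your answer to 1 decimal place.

about 5.9 years

Near the steady state the convergence rate is λ = (1 − α)(n + g + δ).
λ = (1 − 0.25) × 0.157 = 0.75 × 0.157 = 0.11775
Half-life = ln 2 / λ = 0.6931 / 0.11775 ≈ 5.89 years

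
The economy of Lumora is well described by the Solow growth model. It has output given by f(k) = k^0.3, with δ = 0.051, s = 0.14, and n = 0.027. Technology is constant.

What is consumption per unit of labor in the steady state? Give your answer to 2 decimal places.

Steady state requires s·f(k) = (n + δ)·k, i.e. s·k^α = (n + δ)·k.
Dividing both sides by k: k^(1−α) = s / (n + δ).
k^0.7 = 0.14 / (0.027 + 0.051) = 0.14 / 0.078 = 1.7949
k* = 1.7949^(1/0.7) ≈ 2.3063
y* = (k*)^α = 2.3063^0.3 ≈ 1.2849
c* = (1 − s)·y* = (1 − 0.14) × 1.2849 ≈ 1.1050

c* ≈ 1.11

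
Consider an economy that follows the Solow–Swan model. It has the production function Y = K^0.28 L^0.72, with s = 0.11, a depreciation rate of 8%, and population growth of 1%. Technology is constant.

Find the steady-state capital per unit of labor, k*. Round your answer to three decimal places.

k* ≈ 1.321

In steady state, investment equals break-even investment: s·k^α = (n + δ)·k.
Rearranging, k^(1−α) = s / (n + δ).
k^0.72 = 0.11 / (0.010 + 0.080) = 0.11 / 0.090 = 1.2222
k* = 1.2222^(1/0.72) ≈ 1.3214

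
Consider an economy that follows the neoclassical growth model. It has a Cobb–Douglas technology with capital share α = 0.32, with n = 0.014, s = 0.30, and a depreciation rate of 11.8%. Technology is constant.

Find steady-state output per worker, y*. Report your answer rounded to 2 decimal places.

In steady state, investment equals break-even investment: s·k^α = (n + δ)·k.
Rearranging, k^(1−α) = s / (n + δ).
k^0.68 = 0.30 / (0.014 + 0.118) = 0.30 / 0.132 = 2.2727
k* = 2.2727^(1/0.68) ≈ 3.3445
y* = (k*)^α = 3.3445^0.32 ≈ 1.4716

y* ≈ 1.47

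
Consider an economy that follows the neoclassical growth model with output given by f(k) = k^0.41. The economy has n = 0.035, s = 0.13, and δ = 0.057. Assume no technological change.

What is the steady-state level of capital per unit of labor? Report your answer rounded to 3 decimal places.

k* ≈ 1.797

Steady state requires s·f(k) = (n + δ)·k, i.e. s·k^α = (n + δ)·k.
Dividing both sides by k: k^(1−α) = s / (n + δ).
k^0.59 = 0.13 / (0.035 + 0.057) = 0.13 / 0.092 = 1.4130
k* = 1.4130^(1/0.59) ≈ 1.7967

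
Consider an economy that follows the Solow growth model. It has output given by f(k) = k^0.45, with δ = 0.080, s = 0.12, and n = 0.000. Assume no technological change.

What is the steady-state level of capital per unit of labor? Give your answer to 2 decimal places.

In steady state, investment equals break-even investment: s·k^α = (n + δ)·k.
Dividing both sides by k: k^(1−α) = s / (n + δ).
k^0.55 = 0.12 / (0.000 + 0.080) = 0.12 / 0.080 = 1.5000
k* = 1.5000^(1/0.55) ≈ 2.0901

k* ≈ 2.09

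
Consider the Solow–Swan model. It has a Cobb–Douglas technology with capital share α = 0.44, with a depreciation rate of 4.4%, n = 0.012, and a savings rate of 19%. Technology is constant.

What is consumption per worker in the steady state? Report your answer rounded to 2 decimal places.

At the steady state, Δk = 0, so s·k^α = (n + δ)·k.
Dividing both sides by k: k^(1−α) = s / (n + δ).
k^0.56 = 0.19 / (0.012 + 0.044) = 0.19 / 0.056 = 3.3929
k* = 3.3929^(1/0.56) ≈ 8.8603
y* = (k*)^α = 8.8603^0.44 ≈ 2.6114
c* = (1 − s)·y* = (1 − 0.19) × 2.6114 ≈ 2.1152

c* ≈ 2.12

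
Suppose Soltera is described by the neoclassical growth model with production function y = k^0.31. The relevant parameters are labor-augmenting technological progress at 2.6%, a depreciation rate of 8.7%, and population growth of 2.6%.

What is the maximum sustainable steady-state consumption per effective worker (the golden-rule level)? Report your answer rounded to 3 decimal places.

At the golden rule, f'(k) = n + g + δ, so α·k^(α−1) = n + g + δ and k_gold = (α/(n + g + δ))^(1/(1−α)).
k_gold = (0.31/0.139)^(1/0.69) = 2.2302^1.4493 ≈ 3.1978
c_gold = f(k_gold) − (n + g + δ)·k_gold = 1.4339 − 0.139×3.1978 ≈ 0.9894

c_gold ≈ 0.989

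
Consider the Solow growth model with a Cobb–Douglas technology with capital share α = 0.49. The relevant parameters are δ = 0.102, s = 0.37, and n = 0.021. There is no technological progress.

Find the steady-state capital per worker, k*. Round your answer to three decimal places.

Steady state requires s·f(k) = (n + δ)·k, i.e. s·k^α = (n + δ)·k.
Dividing both sides by k: k^(1−α) = s / (n + δ).
k^0.51 = 0.37 / (0.021 + 0.102) = 0.37 / 0.123 = 3.0081
k* = 3.0081^(1/0.51) ≈ 8.6662

k* ≈ 8.666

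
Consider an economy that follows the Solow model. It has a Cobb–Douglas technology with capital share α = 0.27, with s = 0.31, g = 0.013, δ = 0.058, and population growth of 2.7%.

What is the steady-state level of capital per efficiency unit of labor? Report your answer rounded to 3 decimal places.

At the steady state, Δk = 0, so s·k^α = (n + g + δ)·k.
Rearranging, k^(1−α) = s / (n + g + δ).
k^0.73 = 0.31 / (0.027 + 0.013 + 0.058) = 0.31 / 0.098 = 3.1633
k* = 3.1633^(1/0.73) ≈ 4.8431

k* ≈ 4.843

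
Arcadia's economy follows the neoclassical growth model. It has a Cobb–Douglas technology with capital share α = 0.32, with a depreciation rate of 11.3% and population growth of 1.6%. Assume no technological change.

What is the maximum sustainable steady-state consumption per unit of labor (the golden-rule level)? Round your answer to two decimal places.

At the golden rule, f'(k) = n + δ, so α·k^(α−1) = n + δ and k_gold = (α/(n + δ))^(1/(1−α)).
k_gold = (0.32/0.129)^(1/0.68) = 2.4806^1.4706 ≈ 3.8040
c_gold = f(k_gold) − (n + δ)·k_gold = 1.5335 − 0.129×3.8040 ≈ 1.0428

c_gold ≈ 1.04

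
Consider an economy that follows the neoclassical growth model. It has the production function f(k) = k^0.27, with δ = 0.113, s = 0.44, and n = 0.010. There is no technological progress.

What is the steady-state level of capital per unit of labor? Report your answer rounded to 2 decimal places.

At the steady state, Δk = 0, so s·k^α = (n + δ)·k.
Rearranging, k^(1−α) = s / (n + δ).
k^0.73 = 0.44 / (0.010 + 0.113) = 0.44 / 0.123 = 3.5772
k* = 3.5772^(1/0.73) ≈ 5.7316

k* = 5.73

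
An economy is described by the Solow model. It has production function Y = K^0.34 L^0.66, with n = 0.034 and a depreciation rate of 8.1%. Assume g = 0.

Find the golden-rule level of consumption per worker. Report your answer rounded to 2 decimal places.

c_gold ≈ 1.15

At the golden rule, f'(k) = n + δ, so α·k^(α−1) = n + δ and k_gold = (α/(n + δ))^(1/(1−α)).
k_gold = (0.34/0.115)^(1/0.66) = 2.9565^1.5152 ≈ 5.1680
c_gold = f(k_gold) − (n + δ)·k_gold = 1.7480 − 0.115×5.1680 ≈ 1.1537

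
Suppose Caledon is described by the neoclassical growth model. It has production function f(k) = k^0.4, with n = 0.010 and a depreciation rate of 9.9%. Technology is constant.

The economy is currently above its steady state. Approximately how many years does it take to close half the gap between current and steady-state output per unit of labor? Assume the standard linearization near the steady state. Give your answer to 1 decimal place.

Near the steady state the convergence rate is λ = (1 − α)(n + δ).
λ = (1 − 0.4) × 0.109 = 0.6 × 0.109 = 0.0654
Half-life = ln 2 / λ = 0.6931 / 0.0654 ≈ 10.60 years

half-life ≈ 10.6 years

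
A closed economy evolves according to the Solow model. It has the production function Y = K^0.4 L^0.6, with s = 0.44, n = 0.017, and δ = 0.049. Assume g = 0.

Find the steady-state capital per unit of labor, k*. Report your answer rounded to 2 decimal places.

k* = 23.61

At the steady state, Δk = 0, so s·k^α = (n + δ)·k.
Rearranging, k^(1−α) = s / (n + δ).
k^0.6 = 0.44 / (0.017 + 0.049) = 0.44 / 0.066 = 6.6667
k* = 6.6667^(1/0.6) ≈ 23.6148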